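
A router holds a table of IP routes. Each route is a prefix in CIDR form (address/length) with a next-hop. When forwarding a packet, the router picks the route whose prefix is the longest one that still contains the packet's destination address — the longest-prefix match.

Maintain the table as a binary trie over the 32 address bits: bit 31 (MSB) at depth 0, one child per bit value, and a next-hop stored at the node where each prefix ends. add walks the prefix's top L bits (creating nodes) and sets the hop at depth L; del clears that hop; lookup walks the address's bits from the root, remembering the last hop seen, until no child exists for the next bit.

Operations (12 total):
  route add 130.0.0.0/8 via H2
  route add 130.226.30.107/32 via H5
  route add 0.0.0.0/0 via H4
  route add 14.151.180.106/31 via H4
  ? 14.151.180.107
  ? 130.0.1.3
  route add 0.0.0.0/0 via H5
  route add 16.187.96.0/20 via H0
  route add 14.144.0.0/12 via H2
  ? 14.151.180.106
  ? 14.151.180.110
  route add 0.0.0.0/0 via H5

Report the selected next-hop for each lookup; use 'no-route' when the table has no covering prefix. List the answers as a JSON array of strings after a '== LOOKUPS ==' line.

Apply in order:
  add 130.0.0.0/8 -> H2 at depth 8
  add 130.226.30.107/32 -> H5 at depth 32
  add 0.0.0.0/0 -> H4 at depth 0
  add 14.151.180.106/31 -> H4 at depth 31
  lookup 14.151.180.107: bits 0000111010010111101101000110101 walk d0:H4→d1:-→d2:-→d3:-→d4:-→d5:-→d6:-→d7:-→d8:-→d9:-→d10:-→d11:-→d12:-→d13:-→d14:-→d15:-→d16:-→d17:-→d18:-→d19:-→d20:-→d21:-→d22:-→d23:-→d24:-→d25:-→d26:-→d27:-→d28:-→d29:-→d30:-→d31:H4 -> H4
  lookup 130.0.1.3: bits 10000010 walk d0:H4→d1:-→d2:-→d3:-→d4:-→d5:-→d6:-→d7:-→d8:H2 -> H2
  add 0.0.0.0/0 -> H5 at depth 0
  add 16.187.96.0/20 -> H0 at depth 20
  add 14.144.0.0/12 -> H2 at depth 12
  lookup 14.151.180.106: bits 0000111010010111101101000110101 walk d0:H5→d1:-→d2:-→d3:-→d4:-→d5:-→d6:-→d7:-→d8:-→d9:-→d10:-→d11:-→d12:H2→d13:-→d14:-→d15:-→d16:-→d17:-→d18:-→d19:-→d20:-→d21:-→d22:-→d23:-→d24:-→d25:-→d26:-→d27:-→d28:-→d29:-→d30:-→d31:H4 -> H4
  lookup 14.151.180.110: bits 00001110100101111011010001101 walk d0:H5→d1:-→d2:-→d3:-→d4:-→d5:-→d6:-→d7:-→d8:-→d9:-→d10:-→d11:-→d12:H2→d13:-→d14:-→d15:-→d16:-→d17:-→d18:-→d19:-→d20:-→d21:-→d22:-→d23:-→d24:-→d25:-→d26:-→d27:-→d28:-→d29:- -> H2
  add 0.0.0.0/0 -> H5 at depth 0

== LOOKUPS ==
["H4","H2","H4","H2"]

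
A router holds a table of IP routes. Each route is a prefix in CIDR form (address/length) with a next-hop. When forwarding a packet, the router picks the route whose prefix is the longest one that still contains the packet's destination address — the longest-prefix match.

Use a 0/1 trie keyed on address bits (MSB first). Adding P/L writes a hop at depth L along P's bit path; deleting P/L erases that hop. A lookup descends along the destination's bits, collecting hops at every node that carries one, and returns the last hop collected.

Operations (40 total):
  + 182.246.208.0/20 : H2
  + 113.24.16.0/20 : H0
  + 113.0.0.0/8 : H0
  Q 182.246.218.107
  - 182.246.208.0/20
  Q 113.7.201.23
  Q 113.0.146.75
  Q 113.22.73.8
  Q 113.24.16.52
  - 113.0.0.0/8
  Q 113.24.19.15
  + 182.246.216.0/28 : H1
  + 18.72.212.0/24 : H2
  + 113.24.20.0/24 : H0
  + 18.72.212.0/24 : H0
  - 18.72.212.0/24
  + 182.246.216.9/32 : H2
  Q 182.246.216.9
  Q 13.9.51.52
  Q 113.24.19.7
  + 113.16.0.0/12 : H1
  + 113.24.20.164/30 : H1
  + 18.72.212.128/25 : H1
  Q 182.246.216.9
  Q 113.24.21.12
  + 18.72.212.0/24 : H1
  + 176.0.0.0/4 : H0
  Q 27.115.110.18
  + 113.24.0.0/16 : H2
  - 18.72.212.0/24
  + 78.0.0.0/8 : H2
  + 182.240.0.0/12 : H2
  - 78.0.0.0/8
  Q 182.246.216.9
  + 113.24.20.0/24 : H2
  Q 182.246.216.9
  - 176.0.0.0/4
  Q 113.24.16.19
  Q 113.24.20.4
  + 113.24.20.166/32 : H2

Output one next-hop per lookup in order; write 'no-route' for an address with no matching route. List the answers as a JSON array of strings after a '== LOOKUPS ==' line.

Process each operation:
  + 182.246.208.0/20 (H2) depth=20
  + 113.24.16.0/20 (H0) depth=20
  + 113.0.0.0/8 (H0) depth=8
  Q 182.246.218.107: descend 10110110111101101101 ; hops seen [H2] ; pick H2
  - 182.246.208.0/20 clear@20
  Q 113.7.201.23: descend 01110001000 ; hops seen [H0] ; pick H0
  Q 113.0.146.75: descend 01110001000 ; hops seen [H0] ; pick H0
  Q 113.22.73.8: descend 011100010001 ; hops seen [H0] ; pick H0
  Q 113.24.16.52: descend 01110001000110000001 ; hops seen [H0,H0] ; pick H0
  - 113.0.0.0/8 clear@8
  Q 113.24.19.15: descend 01110001000110000001 ; hops seen [H0] ; pick H0
  + 182.246.216.0/28 (H1) depth=28
  + 18.72.212.0/24 (H2) depth=24
  + 113.24.20.0/24 (H0) depth=24
  + 18.72.212.0/24 (H0) depth=24
  - 18.72.212.0/24 clear@24
  + 182.246.216.9/32 (H2) depth=32
  Q 182.246.216.9: descend 10110110111101101101100000001001 ; hops seen [H1,H2] ; pick H2
  Q 13.9.51.52: descend 000 ; hops seen [∅] ; pick no-route
  Q 113.24.19.7: descend 011100010001100000010 ; hops seen [H0] ; pick H0
  + 113.16.0.0/12 (H1) depth=12
  + 113.24.20.164/30 (H1) depth=30
  + 18.72.212.128/25 (H1) depth=25
  Q 182.246.216.9: descend 10110110111101101101100000001001 ; hops seen [H1,H2] ; pick H2
  Q 113.24.21.12: descend 01110001000110000001010 ; hops seen [H1,H0] ; pick H0
  + 18.72.212.0/24 (H1) depth=24
  + 176.0.0.0/4 (H0) depth=4
  Q 27.115.110.18: descend 0001 ; hops seen [∅] ; pick no-route
  + 113.24.0.0/16 (H2) depth=16
  - 18.72.212.0/24 clear@24
  + 78.0.0.0/8 (H2) depth=8
  + 182.240.0.0/12 (H2) depth=12
  - 78.0.0.0/8 clear@8
  Q 182.246.216.9: descend 10110110111101101101100000001001 ; hops seen [H0,H2,H1,H2] ; pick H2
  + 113.24.20.0/24 (H2) depth=24
  Q 182.246.216.9: descend 10110110111101101101100000001001 ; hops seen [H0,H2,H1,H2] ; pick H2
  - 176.0.0.0/4 clear@4
  Q 113.24.16.19: descend 011100010001100000010 ; hops seen [H1,H2,H0] ; pick H0
  Q 113.24.20.4: descend 011100010001100000010100 ; hops seen [H1,H2,H0,H2] ; pick H2
  + 113.24.20.166/32 (H2) depth=32

== LOOKUPS ==
["H2","H0","H0","H0","H0","H0","H2","no-route","H0","H2","H0","no-route","H2","H2","H0","H2"]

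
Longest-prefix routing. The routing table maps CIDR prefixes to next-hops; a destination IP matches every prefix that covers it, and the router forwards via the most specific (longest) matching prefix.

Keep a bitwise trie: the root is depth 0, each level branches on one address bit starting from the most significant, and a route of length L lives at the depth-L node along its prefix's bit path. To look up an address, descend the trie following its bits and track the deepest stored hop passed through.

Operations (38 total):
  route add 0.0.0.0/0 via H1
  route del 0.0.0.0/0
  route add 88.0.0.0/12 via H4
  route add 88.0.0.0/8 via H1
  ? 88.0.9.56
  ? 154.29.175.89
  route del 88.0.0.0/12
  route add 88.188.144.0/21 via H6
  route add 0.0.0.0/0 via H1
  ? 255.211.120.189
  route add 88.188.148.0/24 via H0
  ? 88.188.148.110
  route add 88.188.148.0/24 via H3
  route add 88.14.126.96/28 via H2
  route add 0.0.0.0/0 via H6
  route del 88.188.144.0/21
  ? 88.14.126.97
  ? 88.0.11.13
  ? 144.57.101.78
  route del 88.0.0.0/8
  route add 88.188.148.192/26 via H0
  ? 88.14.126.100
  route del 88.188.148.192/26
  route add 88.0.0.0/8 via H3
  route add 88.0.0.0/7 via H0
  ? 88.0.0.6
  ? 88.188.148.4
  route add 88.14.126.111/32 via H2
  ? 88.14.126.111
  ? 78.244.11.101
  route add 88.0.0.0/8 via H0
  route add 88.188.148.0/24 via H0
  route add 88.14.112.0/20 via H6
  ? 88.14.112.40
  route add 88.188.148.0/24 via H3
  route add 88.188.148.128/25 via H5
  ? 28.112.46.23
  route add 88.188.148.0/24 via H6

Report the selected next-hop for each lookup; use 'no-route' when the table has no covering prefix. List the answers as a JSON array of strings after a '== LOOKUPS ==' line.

Apply in order:
  + 0.0.0.0/0 (H1) depth=0
  - 0.0.0.0/0 clear@0
  + 88.0.0.0/12 (H4) depth=12
  + 88.0.0.0/8 (H1) depth=8
  lookup 88.0.9.56: bits 010110000000 walk d0:-→d1:-→d2:-→d3:-→d4:-→d5:-→d6:-→d7:-→d8:H1→d9:-→d10:-→d11:-→d12:H4 -> H4
  lookup 154.29.175.89: bits ε walk d0:- -> no-route
  - 88.0.0.0/12 clear@12
  + 88.188.144.0/21 (H6) depth=21
  + 0.0.0.0/0 (H1) depth=0
  lookup 255.211.120.189: bits ε walk d0:H1 -> H1
  + 88.188.148.0/24 (H0) depth=24
  lookup 88.188.148.110: bits 010110001011110010010100 walk d0:H1→d1:-→d2:-→d3:-→d4:-→d5:-→d6:-→d7:-→d8:H1→d9:-→d10:-→d11:-→d12:-→d13:-→d14:-→d15:-→d16:-→d17:-→d18:-→d19:-→d20:-→d21:H6→d22:-→d23:-→d24:H0 -> H0
  + 88.188.148.0/24 (H3) depth=24
  + 88.14.126.96/28 (H2) depth=28
  + 0.0.0.0/0 (H6) depth=0
  - 88.188.144.0/21 clear@21
  lookup 88.14.126.97: bits 0101100000001110011111100110 walk d0:H6→d1:-→d2:-→d3:-→d4:-→d5:-→d6:-→d7:-→d8:H1→d9:-→d10:-→d11:-→d12:-→d13:-→d14:-→d15:-→d16:-→d17:-→d18:-→d19:-→d20:-→d21:-→d22:-→d23:-→d24:-→d25:-→d26:-→d27:-→d28:H2 -> H2
  lookup 88.0.11.13: bits 010110000000 walk d0:H6→d1:-→d2:-→d3:-→d4:-→d5:-→d6:-→d7:-→d8:H1→d9:-→d10:-→d11:-→d12:- -> H1
  lookup 144.57.101.78: bits ε walk d0:H6 -> H6
  - 88.0.0.0/8 clear@8
  + 88.188.148.192/26 (H0) depth=26
  lookup 88.14.126.100: bits 0101100000001110011111100110 walk d0:H6→d1:-→d2:-→d3:-→d4:-→d5:-→d6:-→d7:-→d8:-→d9:-→d10:-→d11:-→d12:-→d13:-→d14:-→d15:-→d16:-→d17:-→d18:-→d19:-→d20:-→d21:-→d22:-→d23:-→d24:-→d25:-→d26:-→d27:-→d28:H2 -> H2
  - 88.188.148.192/26 clear@26
  + 88.0.0.0/8 (H3) depth=8
  + 88.0.0.0/7 (H0) depth=7
  lookup 88.0.0.6: bits 010110000000 walk d0:H6→d1:-→d2:-→d3:-→d4:-→d5:-→d6:-→d7:H0→d8:H3→d9:-→d10:-→d11:-→d12:- -> H3
  lookup 88.188.148.4: bits 010110001011110010010100 walk d0:H6→d1:-→d2:-→d3:-→d4:-→d5:-→d6:-→d7:H0→d8:H3→d9:-→d10:-→d11:-→d12:-→d13:-→d14:-→d15:-→d16:-→d17:-→d18:-→d19:-→d20:-→d21:-→d22:-→d23:-→d24:H3 -> H3
  + 88.14.126.111/32 (H2) depth=32
  lookup 88.14.126.111: bits 01011000000011100111111001101111 walk d0:H6→d1:-→d2:-→d3:-→d4:-→d5:-→d6:-→d7:H0→d8:H3→d9:-→d10:-→d11:-→d12:-→d13:-→d14:-→d15:-→d16:-→d17:-→d18:-→d19:-→d20:-→d21:-→d22:-→d23:-→d24:-→d25:-→d26:-→d27:-→d28:H2→d29:-→d30:-→d31:-→d32:H2 -> H2
  lookup 78.244.11.101: bits 010 walk d0:H6→d1:-→d2:-→d3:- -> H6
  + 88.0.0.0/8 (H0) depth=8
  + 88.188.148.0/24 (H0) depth=24
  + 88.14.112.0/20 (H6) depth=20
  lookup 88.14.112.40: bits 01011000000011100111 walk d0:H6→d1:-→d2:-→d3:-→d4:-→d5:-→d6:-→d7:H0→d8:H0→d9:-→d10:-→d11:-→d12:-→d13:-→d14:-→d15:-→d16:-→d17:-→d18:-→d19:-→d20:H6 -> H6
  + 88.188.148.0/24 (H3) depth=24
  + 88.188.148.128/25 (H5) depth=25
  lookup 28.112.46.23: bits 0 walk d0:H6→d1:- -> H6
  + 88.188.148.0/24 (H6) depth=24

== LOOKUPS ==
["H4","no-route","H1","H0","H2","H1","H6","H2","H3","H3","H2","H6","H6","H6"]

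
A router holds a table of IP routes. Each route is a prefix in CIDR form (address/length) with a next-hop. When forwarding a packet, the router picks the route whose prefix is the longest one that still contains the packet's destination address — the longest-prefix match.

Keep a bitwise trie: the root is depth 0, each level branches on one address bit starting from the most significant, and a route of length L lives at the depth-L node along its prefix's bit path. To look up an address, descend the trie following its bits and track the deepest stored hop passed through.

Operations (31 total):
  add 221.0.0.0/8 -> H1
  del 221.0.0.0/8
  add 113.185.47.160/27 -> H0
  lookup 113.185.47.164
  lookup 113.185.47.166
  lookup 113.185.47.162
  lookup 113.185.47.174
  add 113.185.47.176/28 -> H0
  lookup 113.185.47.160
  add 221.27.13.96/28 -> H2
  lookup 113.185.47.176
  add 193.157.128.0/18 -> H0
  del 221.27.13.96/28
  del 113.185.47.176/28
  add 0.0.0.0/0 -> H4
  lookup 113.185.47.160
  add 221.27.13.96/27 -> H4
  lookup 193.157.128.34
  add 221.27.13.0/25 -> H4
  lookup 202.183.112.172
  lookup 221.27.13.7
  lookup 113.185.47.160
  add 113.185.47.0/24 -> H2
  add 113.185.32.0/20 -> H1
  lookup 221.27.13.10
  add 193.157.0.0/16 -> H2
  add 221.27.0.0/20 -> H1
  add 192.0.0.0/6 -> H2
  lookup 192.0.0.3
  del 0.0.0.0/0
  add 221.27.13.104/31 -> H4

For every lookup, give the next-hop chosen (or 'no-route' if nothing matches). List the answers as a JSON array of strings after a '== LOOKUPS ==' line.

Apply in order:
  + 221.0.0.0/8 (H1) depth=8
  - 221.0.0.0/8 clear@8
  + 113.185.47.160/27 (H0) depth=27
  ? 113.185.47.164  path d0:-→d1:-→d2:-→d3:-→d4:-→d5:-→d6:-→d7:-→d8:-→d9:-→d10:-→d11:-→d12:-→d13:-→d14:-→d15:-→d16:-→d17:-→d18:-→d19:-→d20:-→d21:-→d22:-→d23:-→d24:-→d25:-→d26:-→d27:H0  best=H0
  ? 113.185.47.166  path d0:-→d1:-→d2:-→d3:-→d4:-→d5:-→d6:-→d7:-→d8:-→d9:-→d10:-→d11:-→d12:-→d13:-→d14:-→d15:-→d16:-→d17:-→d18:-→d19:-→d20:-→d21:-→d22:-→d23:-→d24:-→d25:-→d26:-→d27:H0  best=H0
  ? 113.185.47.162  path d0:-→d1:-→d2:-→d3:-→d4:-→d5:-→d6:-→d7:-→d8:-→d9:-→d10:-→d11:-→d12:-→d13:-→d14:-→d15:-→d16:-→d17:-→d18:-→d19:-→d20:-→d21:-→d22:-→d23:-→d24:-→d25:-→d26:-→d27:H0  best=H0
  ? 113.185.47.174  path d0:-→d1:-→d2:-→d3:-→d4:-→d5:-→d6:-→d7:-→d8:-→d9:-→d10:-→d11:-→d12:-→d13:-→d14:-→d15:-→d16:-→d17:-→d18:-→d19:-→d20:-→d21:-→d22:-→d23:-→d24:-→d25:-→d26:-→d27:H0  best=H0
  + 113.185.47.176/28 (H0) depth=28
  ? 113.185.47.160  path d0:-→d1:-→d2:-→d3:-→d4:-→d5:-→d6:-→d7:-→d8:-→d9:-→d10:-→d11:-→d12:-→d13:-→d14:-→d15:-→d16:-→d17:-→d18:-→d19:-→d20:-→d21:-→d22:-→d23:-→d24:-→d25:-→d26:-→d27:H0  best=H0
  + 221.27.13.96/28 (H2) depth=28
  ? 113.185.47.176  path d0:-→d1:-→d2:-→d3:-→d4:-→d5:-→d6:-→d7:-→d8:-→d9:-→d10:-→d11:-→d12:-→d13:-→d14:-→d15:-→d16:-→d17:-→d18:-→d19:-→d20:-→d21:-→d22:-→d23:-→d24:-→d25:-→d26:-→d27:H0→d28:H0  best=H0
  + 193.157.128.0/18 (H0) depth=18
  - 221.27.13.96/28 clear@28
  - 113.185.47.176/28 clear@28
  + 0.0.0.0/0 (H4) depth=0
  ? 113.185.47.160  path d0:H4→d1:-→d2:-→d3:-→d4:-→d5:-→d6:-→d7:-→d8:-→d9:-→d10:-→d11:-→d12:-→d13:-→d14:-→d15:-→d16:-→d17:-→d18:-→d19:-→d20:-→d21:-→d22:-→d23:-→d24:-→d25:-→d26:-→d27:H0  best=H0
  + 221.27.13.96/27 (H4) depth=27
  ? 193.157.128.34  path d0:H4→d1:-→d2:-→d3:-→d4:-→d5:-→d6:-→d7:-→d8:-→d9:-→d10:-→d11:-→d12:-→d13:-→d14:-→d15:-→d16:-→d17:-→d18:H0  best=H0
  + 221.27.13.0/25 (H4) depth=25
  ? 202.183.112.172  path d0:H4→d1:-→d2:-→d3:-→d4:-  best=H4
  ? 221.27.13.7  path d0:H4→d1:-→d2:-→d3:-→d4:-→d5:-→d6:-→d7:-→d8:-→d9:-→d10:-→d11:-→d12:-→d13:-→d14:-→d15:-→d16:-→d17:-→d18:-→d19:-→d20:-→d21:-→d22:-→d23:-→d24:-→d25:H4  best=H4
  ? 113.185.47.160  path d0:H4→d1:-→d2:-→d3:-→d4:-→d5:-→d6:-→d7:-→d8:-→d9:-→d10:-→d11:-→d12:-→d13:-→d14:-→d15:-→d16:-→d17:-→d18:-→d19:-→d20:-→d21:-→d22:-→d23:-→d24:-→d25:-→d26:-→d27:H0  best=H0
  + 113.185.47.0/24 (H2) depth=24
  + 113.185.32.0/20 (H1) depth=20
  ? 221.27.13.10  path d0:H4→d1:-→d2:-→d3:-→d4:-→d5:-→d6:-→d7:-→d8:-→d9:-→d10:-→d11:-→d12:-→d13:-→d14:-→d15:-→d16:-→d17:-→d18:-→d19:-→d20:-→d21:-→d22:-→d23:-→d24:-→d25:H4  best=H4
  + 193.157.0.0/16 (H2) depth=16
  + 221.27.0.0/20 (H1) depth=20
  + 192.0.0.0/6 (H2) depth=6
  ? 192.0.0.3  path d0:H4→d1:-→d2:-→d3:-→d4:-→d5:-→d6:H2→d7:-  best=H2
  - 0.0.0.0/0 clear@0
  + 221.27.13.104/31 (H4) depth=31

== LOOKUPS ==
["H0","H0","H0","H0","H0","H0","H0","H0","H4","H4","H0","H4","H2"]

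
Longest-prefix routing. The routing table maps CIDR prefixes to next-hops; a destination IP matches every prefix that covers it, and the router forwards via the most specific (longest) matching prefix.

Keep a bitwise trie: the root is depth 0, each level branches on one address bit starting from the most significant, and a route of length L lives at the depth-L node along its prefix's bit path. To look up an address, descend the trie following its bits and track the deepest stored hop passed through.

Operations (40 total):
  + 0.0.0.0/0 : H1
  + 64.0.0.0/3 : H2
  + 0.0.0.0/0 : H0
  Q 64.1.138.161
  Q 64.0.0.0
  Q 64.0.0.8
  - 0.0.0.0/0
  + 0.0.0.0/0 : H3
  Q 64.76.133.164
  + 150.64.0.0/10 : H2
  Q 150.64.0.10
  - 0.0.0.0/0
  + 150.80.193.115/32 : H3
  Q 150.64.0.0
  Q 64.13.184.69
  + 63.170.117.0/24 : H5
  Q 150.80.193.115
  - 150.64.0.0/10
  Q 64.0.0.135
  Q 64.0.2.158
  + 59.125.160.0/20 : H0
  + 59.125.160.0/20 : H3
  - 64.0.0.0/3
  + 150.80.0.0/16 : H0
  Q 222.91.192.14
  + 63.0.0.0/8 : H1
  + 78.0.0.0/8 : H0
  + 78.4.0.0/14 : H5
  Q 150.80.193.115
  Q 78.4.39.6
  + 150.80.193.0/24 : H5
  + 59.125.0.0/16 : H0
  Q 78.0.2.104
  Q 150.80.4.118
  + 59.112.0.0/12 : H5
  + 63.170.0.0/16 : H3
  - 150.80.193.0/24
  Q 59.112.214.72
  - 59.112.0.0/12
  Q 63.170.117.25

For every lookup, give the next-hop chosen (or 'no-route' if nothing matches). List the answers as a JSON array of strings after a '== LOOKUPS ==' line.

Apply in order:
  + 0.0.0.0/0 (H1) depth=0
  + 64.0.0.0/3 (H2) depth=3
  + 0.0.0.0/0 (H0) depth=0
  lookup 64.1.138.161: bits 010 walk d0:H0→d1:-→d2:-→d3:H2 -> H2
  lookup 64.0.0.0: bits 010 walk d0:H0→d1:-→d2:-→d3:H2 -> H2
  lookup 64.0.0.8: bits 010 walk d0:H0→d1:-→d2:-→d3:H2 -> H2
  - 0.0.0.0/0 clear@0
  + 0.0.0.0/0 (H3) depth=0
  lookup 64.76.133.164: bits 010 walk d0:H3→d1:-→d2:-→d3:H2 -> H2
  + 150.64.0.0/10 (H2) depth=10
  lookup 150.64.0.10: bits 1001011001 walk d0:H3→d1:-→d2:-→d3:-→d4:-→d5:-→d6:-→d7:-→d8:-→d9:-→d10:H2 -> H2
  - 0.0.0.0/0 clear@0
  + 150.80.193.115/32 (H3) depth=32
  lookup 150.64.0.0: bits 10010110010 walk d0:-→d1:-→d2:-→d3:-→d4:-→d5:-→d6:-→d7:-→d8:-→d9:-→d10:H2→d11:- -> H2
  lookup 64.13.184.69: bits 010 walk d0:-→d1:-→d2:-→d3:H2 -> H2
  + 63.170.117.0/24 (H5) depth=24
  lookup 150.80.193.115: bits 10010110010100001100000101110011 walk d0:-→d1:-→d2:-→d3:-→d4:-→d5:-→d6:-→d7:-→d8:-→d9:-→d10:H2→d11:-→d12:-→d13:-→d14:-→d15:-→d16:-→d17:-→d18:-→d19:-→d20:-→d21:-→d22:-→d23:-→d24:-→d25:-→d26:-→d27:-→d28:-→d29:-→d30:-→d31:-→d32:H3 -> H3
  - 150.64.0.0/10 clear@10
  lookup 64.0.0.135: bits 010 walk d0:-→d1:-→d2:-→d3:H2 -> H2
  lookup 64.0.2.158: bits 010 walk d0:-→d1:-→d2:-→d3:H2 -> H2
  + 59.125.160.0/20 (H0) depth=20
  + 59.125.160.0/20 (H3) depth=20
  - 64.0.0.0/3 clear@3
  + 150.80.0.0/16 (H0) depth=16
  lookup 222.91.192.14: bits 1 walk d0:-→d1:- -> no-route
  + 63.0.0.0/8 (H1) depth=8
  + 78.0.0.0/8 (H0) depth=8
  + 78.4.0.0/14 (H5) depth=14
  lookup 150.80.193.115: bits 10010110010100001100000101110011 walk d0:-→d1:-→d2:-→d3:-→d4:-→d5:-→d6:-→d7:-→d8:-→d9:-→d10:-→d11:-→d12:-→d13:-→d14:-→d15:-→d16:H0→d17:-→d18:-→d19:-→d20:-→d21:-→d22:-→d23:-→d24:-→d25:-→d26:-→d27:-→d28:-→d29:-→d30:-→d31:-→d32:H3 -> H3
  lookup 78.4.39.6: bits 01001110000001 walk d0:-→d1:-→d2:-→d3:-→d4:-→d5:-→d6:-→d7:-→d8:H0→d9:-→d10:-→d11:-→d12:-→d13:-→d14:H5 -> H5
  + 150.80.193.0/24 (H5) depth=24
  + 59.125.0.0/16 (H0) depth=16
  lookup 78.0.2.104: bits 0100111000000 walk d0:-→d1:-→d2:-→d3:-→d4:-→d5:-→d6:-→d7:-→d8:H0→d9:-→d10:-→d11:-→d12:-→d13:- -> H0
  lookup 150.80.4.118: bits 1001011001010000 walk d0:-→d1:-→d2:-→d3:-→d4:-→d5:-→d6:-→d7:-→d8:-→d9:-→d10:-→d11:-→d12:-→d13:-→d14:-→d15:-→d16:H0 -> H0
  + 59.112.0.0/12 (H5) depth=12
  + 63.170.0.0/16 (H3) depth=16
  - 150.80.193.0/24 clear@24
  lookup 59.112.214.72: bits 001110110111 walk d0:-→d1:-→d2:-→d3:-→d4:-→d5:-→d6:-→d7:-→d8:-→d9:-→d10:-→d11:-→d12:H5 -> H5
  - 59.112.0.0/12 clear@12
  lookup 63.170.117.25: bits 001111111010101001110101 walk d0:-→d1:-→d2:-→d3:-→d4:-→d5:-→d6:-→d7:-→d8:H1→d9:-→d10:-→d11:-→d12:-→d13:-→d14:-→d15:-→d16:H3→d17:-→d18:-→d19:-→d20:-→d21:-→d22:-→d23:-→d24:H5 -> H5

== LOOKUPS ==
["H2","H2","H2","H2","H2","H2","H2","H3","H2","H2","no-route","H3","H5","H0","H0","H5","H5"]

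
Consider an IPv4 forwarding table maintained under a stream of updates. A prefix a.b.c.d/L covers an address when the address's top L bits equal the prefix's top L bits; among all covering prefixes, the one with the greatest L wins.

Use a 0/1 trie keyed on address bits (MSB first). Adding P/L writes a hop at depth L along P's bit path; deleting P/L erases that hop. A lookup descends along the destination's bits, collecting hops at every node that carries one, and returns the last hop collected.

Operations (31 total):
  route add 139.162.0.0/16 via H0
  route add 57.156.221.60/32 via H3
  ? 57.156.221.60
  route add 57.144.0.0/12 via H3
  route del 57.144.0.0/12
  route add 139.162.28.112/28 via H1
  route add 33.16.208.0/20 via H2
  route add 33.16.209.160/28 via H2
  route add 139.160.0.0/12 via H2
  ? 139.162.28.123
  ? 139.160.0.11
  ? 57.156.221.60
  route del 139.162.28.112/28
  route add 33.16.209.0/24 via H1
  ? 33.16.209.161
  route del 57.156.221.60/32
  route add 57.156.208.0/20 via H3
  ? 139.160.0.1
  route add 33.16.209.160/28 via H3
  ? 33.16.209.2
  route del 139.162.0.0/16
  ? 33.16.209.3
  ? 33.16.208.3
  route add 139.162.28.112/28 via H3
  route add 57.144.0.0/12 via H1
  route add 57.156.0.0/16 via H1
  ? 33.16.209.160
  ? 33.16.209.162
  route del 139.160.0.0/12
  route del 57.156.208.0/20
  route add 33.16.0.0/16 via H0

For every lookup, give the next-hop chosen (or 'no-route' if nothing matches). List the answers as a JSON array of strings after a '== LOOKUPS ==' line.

Apply in order:
  add 139.162.0.0/16 -> H0 at depth 16
  add 57.156.221.60/32 -> H3 at depth 32
  ? 57.156.221.60  path d0:-→d1:-→d2:-→d3:-→d4:-→d5:-→d6:-→d7:-→d8:-→d9:-→d10:-→d11:-→d12:-→d13:-→d14:-→d15:-→d16:-→d17:-→d18:-→d19:-→d20:-→d21:-→d22:-→d23:-→d24:-→d25:-→d26:-→d27:-→d28:-→d29:-→d30:-→d31:-→d32:H3  best=H3
  add 57.144.0.0/12 -> H3 at depth 12
  del 57.144.0.0/12 (clear depth 12)
  add 139.162.28.112/28 -> H1 at depth 28
  add 33.16.208.0/20 -> H2 at depth 20
  add 33.16.209.160/28 -> H2 at depth 28
  add 139.160.0.0/12 -> H2 at depth 12
  ? 139.162.28.123  path d0:-→d1:-→d2:-→d3:-→d4:-→d5:-→d6:-→d7:-→d8:-→d9:-→d10:-→d11:-→d12:H2→d13:-→d14:-→d15:-→d16:H0→d17:-→d18:-→d19:-→d20:-→d21:-→d22:-→d23:-→d24:-→d25:-→d26:-→d27:-→d28:H1  best=H1
  ? 139.160.0.11  path d0:-→d1:-→d2:-→d3:-→d4:-→d5:-→d6:-→d7:-→d8:-→d9:-→d10:-→d11:-→d12:H2→d13:-→d14:-  best=H2
  ? 57.156.221.60  path d0:-→d1:-→d2:-→d3:-→d4:-→d5:-→d6:-→d7:-→d8:-→d9:-→d10:-→d11:-→d12:-→d13:-→d14:-→d15:-→d16:-→d17:-→d18:-→d19:-→d20:-→d21:-→d22:-→d23:-→d24:-→d25:-→d26:-→d27:-→d28:-→d29:-→d30:-→d31:-→d32:H3  best=H3
  del 139.162.28.112/28 (clear depth 28)
  add 33.16.209.0/24 -> H1 at depth 24
  ? 33.16.209.161  path d0:-→d1:-→d2:-→d3:-→d4:-→d5:-→d6:-→d7:-→d8:-→d9:-→d10:-→d11:-→d12:-→d13:-→d14:-→d15:-→d16:-→d17:-→d18:-→d19:-→d20:H2→d21:-→d22:-→d23:-→d24:H1→d25:-→d26:-→d27:-→d28:H2  best=H2
  del 57.156.221.60/32 (clear depth 32)
  add 57.156.208.0/20 -> H3 at depth 20
  ? 139.160.0.1  path d0:-→d1:-→d2:-→d3:-→d4:-→d5:-→d6:-→d7:-→d8:-→d9:-→d10:-→d11:-→d12:H2→d13:-→d14:-  best=H2
  add 33.16.209.160/28 -> H3 at depth 28
  ? 33.16.209.2  path d0:-→d1:-→d2:-→d3:-→d4:-→d5:-→d6:-→d7:-→d8:-→d9:-→d10:-→d11:-→d12:-→d13:-→d14:-→d15:-→d16:-→d17:-→d18:-→d19:-→d20:H2→d21:-→d22:-→d23:-→d24:H1  best=H1
  del 139.162.0.0/16 (clear depth 16)
  ? 33.16.209.3  path d0:-→d1:-→d2:-→d3:-→d4:-→d5:-→d6:-→d7:-→d8:-→d9:-→d10:-→d11:-→d12:-→d13:-→d14:-→d15:-→d16:-→d17:-→d18:-→d19:-→d20:H2→d21:-→d22:-→d23:-→d24:H1  best=H1
  ? 33.16.208.3  path d0:-→d1:-→d2:-→d3:-→d4:-→d5:-→d6:-→d7:-→d8:-→d9:-→d10:-→d11:-→d12:-→d13:-→d14:-→d15:-→d16:-→d17:-→d18:-→d19:-→d20:H2→d21:-→d22:-→d23:-  best=H2
  add 139.162.28.112/28 -> H3 at depth 28
  add 57.144.0.0/12 -> H1 at depth 12
  add 57.156.0.0/16 -> H1 at depth 16
  ? 33.16.209.160  path d0:-→d1:-→d2:-→d3:-→d4:-→d5:-→d6:-→d7:-→d8:-→d9:-→d10:-→d11:-→d12:-→d13:-→d14:-→d15:-→d16:-→d17:-→d18:-→d19:-→d20:H2→d21:-→d22:-→d23:-→d24:H1→d25:-→d26:-→d27:-→d28:H3  best=H3
  ? 33.16.209.162  path d0:-→d1:-→d2:-→d3:-→d4:-→d5:-→d6:-→d7:-→d8:-→d9:-→d10:-→d11:-→d12:-→d13:-→d14:-→d15:-→d16:-→d17:-→d18:-→d19:-→d20:H2→d21:-→d22:-→d23:-→d24:H1→d25:-→d26:-→d27:-→d28:H3  best=H3
  del 139.160.0.0/12 (clear depth 12)
  del 57.156.208.0/20 (clear depth 20)
  add 33.16.0.0/16 -> H0 at depth 16

== LOOKUPS ==
["H3","H1","H2","H3","H2","H2","H1","H1","H2","H3","H3"]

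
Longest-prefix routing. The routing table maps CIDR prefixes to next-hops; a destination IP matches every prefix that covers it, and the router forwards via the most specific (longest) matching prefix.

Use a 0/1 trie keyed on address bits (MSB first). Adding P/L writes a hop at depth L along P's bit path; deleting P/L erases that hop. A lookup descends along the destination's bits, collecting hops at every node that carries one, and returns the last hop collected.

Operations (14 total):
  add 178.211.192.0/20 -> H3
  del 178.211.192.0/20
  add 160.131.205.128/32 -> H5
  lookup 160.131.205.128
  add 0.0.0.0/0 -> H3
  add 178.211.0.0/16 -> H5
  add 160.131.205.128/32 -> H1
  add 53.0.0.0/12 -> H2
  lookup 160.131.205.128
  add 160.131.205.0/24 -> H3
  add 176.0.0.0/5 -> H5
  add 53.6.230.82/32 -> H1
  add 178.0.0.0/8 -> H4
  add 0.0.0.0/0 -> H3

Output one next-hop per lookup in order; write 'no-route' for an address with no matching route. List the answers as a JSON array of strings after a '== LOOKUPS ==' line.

Trace:
  + 178.211.192.0/20 (H3) depth=20
  - 178.211.192.0/20 clear@20
  + 160.131.205.128/32 (H5) depth=32
  ? 160.131.205.128  path d0:-→d1:-→d2:-→d3:-→d4:-→d5:-→d6:-→d7:-→d8:-→d9:-→d10:-→d11:-→d12:-→d13:-→d14:-→d15:-→d16:-→d17:-→d18:-→d19:-→d20:-→d21:-→d22:-→d23:-→d24:-→d25:-→d26:-→d27:-→d28:-→d29:-→d30:-→d31:-→d32:H5  best=H5
  + 0.0.0.0/0 (H3) depth=0
  + 178.211.0.0/16 (H5) depth=16
  + 160.131.205.128/32 (H1) depth=32
  + 53.0.0.0/12 (H2) depth=12
  ? 160.131.205.128  path d0:H3→d1:-→d2:-→d3:-→d4:-→d5:-→d6:-→d7:-→d8:-→d9:-→d10:-→d11:-→d12:-→d13:-→d14:-→d15:-→d16:-→d17:-→d18:-→d19:-→d20:-→d21:-→d22:-→d23:-→d24:-→d25:-→d26:-→d27:-→d28:-→d29:-→d30:-→d31:-→d32:H1  best=H1
  + 160.131.205.0/24 (H3) depth=24
  + 176.0.0.0/5 (H5) depth=5
  + 53.6.230.82/32 (H1) depth=32
  + 178.0.0.0/8 (H4) depth=8
  + 0.0.0.0/0 (H3) depth=0

== LOOKUPS ==
["H5","H1"]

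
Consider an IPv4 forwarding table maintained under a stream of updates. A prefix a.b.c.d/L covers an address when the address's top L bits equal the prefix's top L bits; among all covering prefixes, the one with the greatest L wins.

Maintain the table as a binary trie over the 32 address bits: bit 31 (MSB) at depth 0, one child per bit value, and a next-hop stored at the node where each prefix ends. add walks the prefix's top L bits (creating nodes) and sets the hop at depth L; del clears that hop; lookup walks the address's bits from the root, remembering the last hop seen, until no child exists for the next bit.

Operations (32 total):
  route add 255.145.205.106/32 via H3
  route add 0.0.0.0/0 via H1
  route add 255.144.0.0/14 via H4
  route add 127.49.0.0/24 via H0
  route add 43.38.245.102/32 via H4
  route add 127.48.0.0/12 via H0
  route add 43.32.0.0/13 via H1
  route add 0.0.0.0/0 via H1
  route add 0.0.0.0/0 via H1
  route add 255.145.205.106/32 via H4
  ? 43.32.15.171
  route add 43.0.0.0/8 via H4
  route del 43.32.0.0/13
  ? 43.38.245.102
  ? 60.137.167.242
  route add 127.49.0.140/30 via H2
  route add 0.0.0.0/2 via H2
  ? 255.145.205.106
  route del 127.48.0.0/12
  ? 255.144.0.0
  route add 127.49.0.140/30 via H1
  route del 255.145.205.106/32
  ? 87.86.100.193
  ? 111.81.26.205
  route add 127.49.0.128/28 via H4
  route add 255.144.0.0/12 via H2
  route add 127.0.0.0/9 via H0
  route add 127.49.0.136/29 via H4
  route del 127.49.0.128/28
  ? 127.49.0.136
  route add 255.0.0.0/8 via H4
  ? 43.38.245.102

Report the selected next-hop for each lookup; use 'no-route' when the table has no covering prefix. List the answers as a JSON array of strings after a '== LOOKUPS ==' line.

Trace:
  + 255.145.205.106/32 (H3) depth=32
  + 0.0.0.0/0 (H1) depth=0
  + 255.144.0.0/14 (H4) depth=14
  + 127.49.0.0/24 (H0) depth=24
  + 43.38.245.102/32 (H4) depth=32
  + 127.48.0.0/12 (H0) depth=12
  + 43.32.0.0/13 (H1) depth=13
  + 0.0.0.0/0 (H1) depth=0
  + 0.0.0.0/0 (H1) depth=0
  + 255.145.205.106/32 (H4) depth=32
  lookup 43.32.15.171: bits 0010101100100 walk d0:H1→d1:-→d2:-→d3:-→d4:-→d5:-→d6:-→d7:-→d8:-→d9:-→d10:-→d11:-→d12:-→d13:H1 -> H1
  + 43.0.0.0/8 (H4) depth=8
  del 43.32.0.0/13 (clear depth 13)
  lookup 43.38.245.102: bits 00101011001001101111010101100110 walk d0:H1→d1:-→d2:-→d3:-→d4:-→d5:-→d6:-→d7:-→d8:H4→d9:-→d10:-→d11:-→d12:-→d13:-→d14:-→d15:-→d16:-→d17:-→d18:-→d19:-→d20:-→d21:-→d22:-→d23:-→d24:-→d25:-→d26:-→d27:-→d28:-→d29:-→d30:-→d31:-→d32:H4 -> H4
  lookup 60.137.167.242: bits 001 walk d0:H1→d1:-→d2:-→d3:- -> H1
  + 127.49.0.140/30 (H2) depth=30
  + 0.0.0.0/2 (H2) depth=2
  lookup 255.145.205.106: bits 11111111100100011100110101101010 walk d0:H1→d1:-→d2:-→d3:-→d4:-→d5:-→d6:-→d7:-→d8:-→d9:-→d10:-→d11:-→d12:-→d13:-→d14:H4→d15:-→d16:-→d17:-→d18:-→d19:-→d20:-→d21:-→d22:-→d23:-→d24:-→d25:-→d26:-→d27:-→d28:-→d29:-→d30:-→d31:-→d32:H4 -> H4
  del 127.48.0.0/12 (clear depth 12)
  lookup 255.144.0.0: bits 111111111001000 walk d0:H1→d1:-→d2:-→d3:-→d4:-→d5:-→d6:-→d7:-→d8:-→d9:-→d10:-→d11:-→d12:-→d13:-→d14:H4→d15:- -> H4
  + 127.49.0.140/30 (H1) depth=30
  del 255.145.205.106/32 (clear depth 32)
  lookup 87.86.100.193: bits 01 walk d0:H1→d1:-→d2:- -> H1
  lookup 111.81.26.205: bits 011 walk d0:H1→d1:-→d2:-→d3:- -> H1
  + 127.49.0.128/28 (H4) depth=28
  + 255.144.0.0/12 (H2) depth=12
  + 127.0.0.0/9 (H0) depth=9
  + 127.49.0.136/29 (H4) depth=29
  del 127.49.0.128/28 (clear depth 28)
  lookup 127.49.0.136: bits 01111111001100010000000010001 walk d0:H1→d1:-→d2:-→d3:-→d4:-→d5:-→d6:-→d7:-→d8:-→d9:H0→d10:-→d11:-→d12:-→d13:-→d14:-→d15:-→d16:-→d17:-→d18:-→d19:-→d20:-→d21:-→d22:-→d23:-→d24:H0→d25:-→d26:-→d27:-→d28:-→d29:H4 -> H4
  + 255.0.0.0/8 (H4) depth=8
  lookup 43.38.245.102: bits 00101011001001101111010101100110 walk d0:H1→d1:-→d2:H2→d3:-→d4:-→d5:-→d6:-→d7:-→d8:H4→d9:-→d10:-→d11:-→d12:-→d13:-→d14:-→d15:-→d16:-→d17:-→d18:-→d19:-→d20:-→d21:-→d22:-→d23:-→d24:-→d25:-→d26:-→d27:-→d28:-→d29:-→d30:-→d31:-→d32:H4 -> H4

== LOOKUPS ==
["H1","H4","H1","H4","H4","H1","H1","H4","H4"]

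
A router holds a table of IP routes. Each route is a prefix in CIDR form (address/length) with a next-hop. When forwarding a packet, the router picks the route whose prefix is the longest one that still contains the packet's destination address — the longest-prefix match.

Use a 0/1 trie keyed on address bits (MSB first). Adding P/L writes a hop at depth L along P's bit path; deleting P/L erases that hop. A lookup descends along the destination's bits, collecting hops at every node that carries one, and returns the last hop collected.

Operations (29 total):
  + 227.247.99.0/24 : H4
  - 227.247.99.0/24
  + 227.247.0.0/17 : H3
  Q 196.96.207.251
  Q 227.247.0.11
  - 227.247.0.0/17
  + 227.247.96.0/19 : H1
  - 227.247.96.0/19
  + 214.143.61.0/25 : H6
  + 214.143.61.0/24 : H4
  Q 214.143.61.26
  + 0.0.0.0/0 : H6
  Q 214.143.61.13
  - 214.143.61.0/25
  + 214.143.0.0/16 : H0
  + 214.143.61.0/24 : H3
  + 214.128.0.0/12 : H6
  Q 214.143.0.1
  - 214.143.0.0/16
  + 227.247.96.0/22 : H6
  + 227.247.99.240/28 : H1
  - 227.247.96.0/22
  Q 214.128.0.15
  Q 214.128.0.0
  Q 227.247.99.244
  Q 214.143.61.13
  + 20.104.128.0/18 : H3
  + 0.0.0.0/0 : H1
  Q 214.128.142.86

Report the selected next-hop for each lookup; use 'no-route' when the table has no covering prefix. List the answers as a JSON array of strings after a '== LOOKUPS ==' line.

Process each operation:
  add 227.247.99.0/24 -> H4 at depth 24
  del 227.247.99.0/24 (clear depth 24)
  add 227.247.0.0/17 -> H3 at depth 17
  lookup 196.96.207.251: bits 11 walk d0:-→d1:-→d2:- -> no-route
  lookup 227.247.0.11: bits 11100011111101110 walk d0:-→d1:-→d2:-→d3:-→d4:-→d5:-→d6:-→d7:-→d8:-→d9:-→d10:-→d11:-→d12:-→d13:-→d14:-→d15:-→d16:-→d17:H3 -> H3
  del 227.247.0.0/17 (clear depth 17)
  add 227.247.96.0/19 -> H1 at depth 19
  del 227.247.96.0/19 (clear depth 19)
  add 214.143.61.0/25 -> H6 at depth 25
  add 214.143.61.0/24 -> H4 at depth 24
  lookup 214.143.61.26: bits 1101011010001111001111010 walk d0:-→d1:-→d2:-→d3:-→d4:-→d5:-→d6:-→d7:-→d8:-→d9:-→d10:-→d11:-→d12:-→d13:-→d14:-→d15:-→d16:-→d17:-→d18:-→d19:-→d20:-→d21:-→d22:-→d23:-→d24:H4→d25:H6 -> H6
  add 0.0.0.0/0 -> H6 at depth 0
  lookup 214.143.61.13: bits 1101011010001111001111010 walk d0:H6→d1:-→d2:-→d3:-→d4:-→d5:-→d6:-→d7:-→d8:-→d9:-→d10:-→d11:-→d12:-→d13:-→d14:-→d15:-→d16:-→d17:-→d18:-→d19:-→d20:-→d21:-→d22:-→d23:-→d24:H4→d25:H6 -> H6
  del 214.143.61.0/25 (clear depth 25)
  add 214.143.0.0/16 -> H0 at depth 16
  add 214.143.61.0/24 -> H3 at depth 24
  add 214.128.0.0/12 -> H6 at depth 12
  lookup 214.143.0.1: bits 110101101000111100 walk d0:H6→d1:-→d2:-→d3:-→d4:-→d5:-→d6:-→d7:-→d8:-→d9:-→d10:-→d11:-→d12:H6→d13:-→d14:-→d15:-→d16:H0→d17:-→d18:- -> H0
  del 214.143.0.0/16 (clear depth 16)
  add 227.247.96.0/22 -> H6 at depth 22
  add 227.247.99.240/28 -> H1 at depth 28
  del 227.247.96.0/22 (clear depth 22)
  lookup 214.128.0.15: bits 110101101000 walk d0:H6→d1:-→d2:-→d3:-→d4:-→d5:-→d6:-→d7:-→d8:-→d9:-→d10:-→d11:-→d12:H6 -> H6
  lookup 214.128.0.0: bits 110101101000 walk d0:H6→d1:-→d2:-→d3:-→d4:-→d5:-→d6:-→d7:-→d8:-→d9:-→d10:-→d11:-→d12:H6 -> H6
  lookup 227.247.99.244: bits 1110001111110111011000111111 walk d0:H6→d1:-→d2:-→d3:-→d4:-→d5:-→d6:-→d7:-→d8:-→d9:-→d10:-→d11:-→d12:-→d13:-→d14:-→d15:-→d16:-→d17:-→d18:-→d19:-→d20:-→d21:-→d22:-→d23:-→d24:-→d25:-→d26:-→d27:-→d28:H1 -> H1
  lookup 214.143.61.13: bits 1101011010001111001111010 walk d0:H6→d1:-→d2:-→d3:-→d4:-→d5:-→d6:-→d7:-→d8:-→d9:-→d10:-→d11:-→d12:H6→d13:-→d14:-→d15:-→d16:-→d17:-→d18:-→d19:-→d20:-→d21:-→d22:-→d23:-→d24:H3→d25:- -> H3
  add 20.104.128.0/18 -> H3 at depth 18
  add 0.0.0.0/0 -> H1 at depth 0
  lookup 214.128.142.86: bits 110101101000 walk d0:H1→d1:-→d2:-→d3:-→d4:-→d5:-→d6:-→d7:-→d8:-→d9:-→d10:-→d11:-→d12:H6 -> H6

== LOOKUPS ==
["no-route","H3","H6","H6","H0","H6","H6","H1","H3","H6"]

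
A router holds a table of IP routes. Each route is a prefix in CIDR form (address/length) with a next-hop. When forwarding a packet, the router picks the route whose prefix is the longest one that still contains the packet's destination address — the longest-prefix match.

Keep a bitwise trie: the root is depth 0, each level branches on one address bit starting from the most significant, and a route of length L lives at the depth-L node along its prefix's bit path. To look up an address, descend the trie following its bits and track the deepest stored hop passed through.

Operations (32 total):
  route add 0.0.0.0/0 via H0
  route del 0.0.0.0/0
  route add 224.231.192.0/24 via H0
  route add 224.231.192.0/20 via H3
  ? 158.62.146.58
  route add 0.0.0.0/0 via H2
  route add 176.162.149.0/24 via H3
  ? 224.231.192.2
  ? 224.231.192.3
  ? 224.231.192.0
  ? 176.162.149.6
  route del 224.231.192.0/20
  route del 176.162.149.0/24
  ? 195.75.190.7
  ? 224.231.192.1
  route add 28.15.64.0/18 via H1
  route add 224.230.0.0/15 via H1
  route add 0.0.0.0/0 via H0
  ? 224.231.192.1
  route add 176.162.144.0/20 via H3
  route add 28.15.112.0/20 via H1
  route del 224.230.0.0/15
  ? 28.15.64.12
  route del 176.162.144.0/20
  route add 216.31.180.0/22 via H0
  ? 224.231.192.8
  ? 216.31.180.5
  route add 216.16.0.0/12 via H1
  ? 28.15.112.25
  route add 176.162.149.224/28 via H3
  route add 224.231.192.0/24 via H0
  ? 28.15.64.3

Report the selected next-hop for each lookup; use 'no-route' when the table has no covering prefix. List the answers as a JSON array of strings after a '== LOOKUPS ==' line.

Process each operation:
  + 0.0.0.0/0 (H0) depth=0
  - 0.0.0.0/0 clear@0
  + 224.231.192.0/24 (H0) depth=24
  + 224.231.192.0/20 (H3) depth=20
  lookup 158.62.146.58: bits 1 walk d0:-→d1:- -> no-route
  + 0.0.0.0/0 (H2) depth=0
  + 176.162.149.0/24 (H3) depth=24
  lookup 224.231.192.2: bits 111000001110011111000000 walk d0:H2→d1:-→d2:-→d3:-→d4:-→d5:-→d6:-→d7:-→d8:-→d9:-→d10:-→d11:-→d12:-→d13:-→d14:-→d15:-→d16:-→d17:-→d18:-→d19:-→d20:H3→d21:-→d22:-→d23:-→d24:H0 -> H0
  lookup 224.231.192.3: bits 111000001110011111000000 walk d0:H2→d1:-→d2:-→d3:-→d4:-→d5:-→d6:-→d7:-→d8:-→d9:-→d10:-→d11:-→d12:-→d13:-→d14:-→d15:-→d16:-→d17:-→d18:-→d19:-→d20:H3→d21:-→d22:-→d23:-→d24:H0 -> H0
  lookup 224.231.192.0: bits 111000001110011111000000 walk d0:H2→d1:-→d2:-→d3:-→d4:-→d5:-→d6:-→d7:-→d8:-→d9:-→d10:-→d11:-→d12:-→d13:-→d14:-→d15:-→d16:-→d17:-→d18:-→d19:-→d20:H3→d21:-→d22:-→d23:-→d24:H0 -> H0
  lookup 176.162.149.6: bits 101100001010001010010101 walk d0:H2→d1:-→d2:-→d3:-→d4:-→d5:-→d6:-→d7:-→d8:-→d9:-→d10:-→d11:-→d12:-→d13:-→d14:-→d15:-→d16:-→d17:-→d18:-→d19:-→d20:-→d21:-→d22:-→d23:-→d24:H3 -> H3
  - 224.231.192.0/20 clear@20
  - 176.162.149.0/24 clear@24
  lookup 195.75.190.7: bits 11 walk d0:H2→d1:-→d2:- -> H2
  lookup 224.231.192.1: bits 111000001110011111000000 walk d0:H2→d1:-→d2:-→d3:-→d4:-→d5:-→d6:-→d7:-→d8:-→d9:-→d10:-→d11:-→d12:-→d13:-→d14:-→d15:-→d16:-→d17:-→d18:-→d19:-→d20:-→d21:-→d22:-→d23:-→d24:H0 -> H0
  + 28.15.64.0/18 (H1) depth=18
  + 224.230.0.0/15 (H1) depth=15
  + 0.0.0.0/0 (H0) depth=0
  lookup 224.231.192.1: bits 111000001110011111000000 walk d0:H0→d1:-→d2:-→d3:-→d4:-→d5:-→d6:-→d7:-→d8:-→d9:-→d10:-→d11:-→d12:-→d13:-→d14:-→d15:H1→d16:-→d17:-→d18:-→d19:-→d20:-→d21:-→d22:-→d23:-→d24:H0 -> H0
  + 176.162.144.0/20 (H3) depth=20
  + 28.15.112.0/20 (H1) depth=20
  - 224.230.0.0/15 clear@15
  lookup 28.15.64.12: bits 000111000000111101 walk d0:H0→d1:-→d2:-→d3:-→d4:-→d5:-→d6:-→d7:-→d8:-→d9:-→d10:-→d11:-→d12:-→d13:-→d14:-→d15:-→d16:-→d17:-→d18:H1 -> H1
  - 176.162.144.0/20 clear@20
  + 216.31.180.0/22 (H0) depth=22
  lookup 224.231.192.8: bits 111000001110011111000000 walk d0:H0→d1:-→d2:-→d3:-→d4:-→d5:-→d6:-→d7:-→d8:-→d9:-→d10:-→d11:-→d12:-→d13:-→d14:-→d15:-→d16:-→d17:-→d18:-→d19:-→d20:-→d21:-→d22:-→d23:-→d24:H0 -> H0
  lookup 216.31.180.5: bits 1101100000011111101101 walk d0:H0→d1:-→d2:-→d3:-→d4:-→d5:-→d6:-→d7:-→d8:-→d9:-→d10:-→d11:-→d12:-→d13:-→d14:-→d15:-→d16:-→d17:-→d18:-→d19:-→d20:-→d21:-→d22:H0 -> H0
  + 216.16.0.0/12 (H1) depth=12
  lookup 28.15.112.25: bits 00011100000011110111 walk d0:H0→d1:-→d2:-→d3:-→d4:-→d5:-→d6:-→d7:-→d8:-→d9:-→d10:-→d11:-→d12:-→d13:-→d14:-→d15:-→d16:-→d17:-→d18:H1→d19:-→d20:H1 -> H1
  + 176.162.149.224/28 (H3) depth=28
  + 224.231.192.0/24 (H0) depth=24
  lookup 28.15.64.3: bits 000111000000111101 walk d0:H0→d1:-→d2:-→d3:-→d4:-→d5:-→d6:-→d7:-→d8:-→d9:-→d10:-→d11:-→d12:-→d13:-→d14:-→d15:-→d16:-→d17:-→d18:H1 -> H1

== LOOKUPS ==
["no-route","H0","H0","H0","H3","H2","H0","H0","H1","H0","H0","H1","H1"]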